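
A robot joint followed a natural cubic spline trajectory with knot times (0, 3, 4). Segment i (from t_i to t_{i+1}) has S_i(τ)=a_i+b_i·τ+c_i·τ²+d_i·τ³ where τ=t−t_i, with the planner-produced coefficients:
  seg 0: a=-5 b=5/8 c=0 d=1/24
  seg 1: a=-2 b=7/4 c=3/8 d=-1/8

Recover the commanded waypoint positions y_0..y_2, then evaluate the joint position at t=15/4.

y_0 = S_0(0) = a_0 = -5
y_1 = S_1(0) = a_1 = -2
y_2 = S_1(1) = 0
t_q=15/4 is in segment 1 (τ=3/4); S_1(τ)=-271/512

y_0=-5 y_1=-2 y_2=0
S(15/4) = -271/512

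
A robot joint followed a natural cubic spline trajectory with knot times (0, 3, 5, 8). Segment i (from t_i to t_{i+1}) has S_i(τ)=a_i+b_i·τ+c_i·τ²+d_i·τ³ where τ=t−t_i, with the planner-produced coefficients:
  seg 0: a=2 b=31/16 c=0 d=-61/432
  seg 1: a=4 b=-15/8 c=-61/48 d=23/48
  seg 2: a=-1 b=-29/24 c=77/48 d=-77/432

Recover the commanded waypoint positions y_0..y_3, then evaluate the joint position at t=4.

y_0=2 y_1=4 y_2=-1 y_3=5
S(4) = 4/3

y_0 = S_0(0) = a_0 = 2
y_1 = S_1(0) = a_1 = 4
y_2 = S_2(0) = a_2 = -1
y_3 = S_2(3) = 5
t_q=4 is in segment 1 (τ=1); S_1(τ)=4/3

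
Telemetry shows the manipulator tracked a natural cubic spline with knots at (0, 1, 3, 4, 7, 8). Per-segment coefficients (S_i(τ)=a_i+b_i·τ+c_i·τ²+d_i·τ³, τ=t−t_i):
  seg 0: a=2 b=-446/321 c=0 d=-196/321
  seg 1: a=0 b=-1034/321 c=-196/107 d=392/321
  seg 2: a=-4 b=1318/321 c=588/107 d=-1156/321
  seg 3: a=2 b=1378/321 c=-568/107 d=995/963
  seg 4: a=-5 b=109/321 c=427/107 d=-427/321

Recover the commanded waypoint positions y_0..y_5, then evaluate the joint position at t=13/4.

y_0 = S_0(0) = a_0 = 2
y_1 = S_1(0) = a_1 = 0
y_2 = S_2(0) = a_2 = -4
y_3 = S_3(0) = a_3 = 2
y_4 = S_4(0) = a_4 = -5
y_5 = S_4(1) = -2
t_q=13/4 is in segment 2 (τ=1/4); S_2(τ)=-4599/1712

y_0=2 y_1=0 y_2=-4 y_3=2 y_4=-5 y_5=-2
S(13/4) = -4599/1712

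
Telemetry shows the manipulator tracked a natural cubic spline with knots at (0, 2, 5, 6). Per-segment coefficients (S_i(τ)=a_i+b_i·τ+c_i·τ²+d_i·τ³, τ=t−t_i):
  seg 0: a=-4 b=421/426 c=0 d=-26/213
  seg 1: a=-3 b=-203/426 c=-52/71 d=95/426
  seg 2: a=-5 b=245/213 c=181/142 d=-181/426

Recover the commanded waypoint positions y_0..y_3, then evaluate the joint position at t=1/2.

y_0 = S_0(0) = a_0 = -4
y_1 = S_1(0) = a_1 = -3
y_2 = S_2(0) = a_2 = -5
y_3 = S_2(1) = -3
t_q=1/2 is in segment 0 (τ=1/2); S_0(τ)=-250/71

y_0=-4 y_1=-3 y_2=-5 y_3=-3
S(1/2) = -250/71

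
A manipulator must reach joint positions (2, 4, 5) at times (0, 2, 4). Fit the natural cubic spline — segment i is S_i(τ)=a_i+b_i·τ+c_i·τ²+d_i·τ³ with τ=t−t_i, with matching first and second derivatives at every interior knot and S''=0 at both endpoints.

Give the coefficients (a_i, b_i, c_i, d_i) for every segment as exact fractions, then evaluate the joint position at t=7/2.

Δ: Δ0=1, Δ1=1/2
row 1: diag=8, rhs=-3; c'=1/4, d'=-3/8
back: M1=-3/8
M: M0=0, M1=-3/8, M2=0
seg 0: a=2, c=M0/2=0, d=(M1−M0)/(6·2)=-1/32, b=Δ0−h0·(2M0+M1)/6=9/8
seg 1: a=4, c=M1/2=-3/16, d=(M2−M1)/(6·2)=1/32, b=Δ1−h1·(2M1+M2)/6=3/4
t_q=7/2 → seg 1, τ=3/2; S=4+3/4·τ+-3/16·τ²+1/32·τ³=1231/256

  seg 0: a=2 b=9/8 c=0 d=-1/32
  seg 1: a=4 b=3/4 c=-3/16 d=1/32
S(7/2) = 1231/256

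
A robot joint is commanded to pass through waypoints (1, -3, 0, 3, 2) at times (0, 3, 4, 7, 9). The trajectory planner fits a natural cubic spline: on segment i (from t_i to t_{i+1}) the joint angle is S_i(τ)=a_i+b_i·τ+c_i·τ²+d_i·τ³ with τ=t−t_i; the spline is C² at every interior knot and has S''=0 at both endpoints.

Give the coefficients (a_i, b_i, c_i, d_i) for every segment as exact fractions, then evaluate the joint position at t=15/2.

Δ: Δ0=-4/3, Δ1=3, Δ2=1, Δ3=-1/2
row 1: diag=8, rhs=26; c'=1/8, d'=13/4
row 2: denom=8−1·1/8=63/8; d'=(-12−1·13/4)/(63/8)=-122/63
row 3: denom=10−3·8/21=62/7; d'=(-9−3·-122/63)/(62/7)=-67/186
back: M3=-67/186
back: M2=-122/63−8/21·-67/186=-502/279
back: M1=13/4−1/8·-502/279=1939/558
M: M0=0, M1=1939/558, M2=-502/279, M3=-67/186, M4=0
seg 0: a=1, c=M0/2=0, d=(M1−M0)/(6·3)=1939/10044, b=Δ0−h0·(2M0+M1)/6=-3427/1116
seg 1: a=-3, c=M1/2=1939/1116, d=(M2−M1)/(6·1)=-109/124, b=Δ1−h1·(2M1+M2)/6=1195/558
seg 2: a=0, c=M2/2=-251/279, d=(M3−M2)/(6·3)=803/10044, b=Δ2−h2·(2M2+M3)/6=3325/1116
seg 3: a=3, c=M3/2=-67/372, d=(M4−M3)/(6·2)=67/2232, b=Δ3−h3·(2M3+M4)/6=-145/558
t_q=15/2 → seg 3, τ=1/2; S=3+-145/558·τ+-67/372·τ²+67/2232·τ³=16837/5952

  seg 0: a=1 b=-3427/1116 c=0 d=1939/10044
  seg 1: a=-3 b=1195/558 c=1939/1116 d=-109/124
  seg 2: a=0 b=3325/1116 c=-251/279 d=803/10044
  seg 3: a=3 b=-145/558 c=-67/372 d=67/2232
S(15/2) = 16837/5952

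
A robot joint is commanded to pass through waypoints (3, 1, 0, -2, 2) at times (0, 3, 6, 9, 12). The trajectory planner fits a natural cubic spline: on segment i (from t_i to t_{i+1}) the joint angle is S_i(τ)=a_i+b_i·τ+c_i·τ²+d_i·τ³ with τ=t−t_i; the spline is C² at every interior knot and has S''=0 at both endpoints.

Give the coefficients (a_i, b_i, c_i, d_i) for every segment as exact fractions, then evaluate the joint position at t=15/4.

  seg 0: a=3 b=-137/168 c=0 d=25/1512
  seg 1: a=1 b=-31/84 c=25/168 d=-23/504
  seg 2: a=0 b=-17/24 c=-11/42 d=139/1512
  seg 3: a=-2 b=17/84 c=95/168 d=-95/1512
S(15/4) = 2823/3584

Δ: Δ0=-2/3, Δ1=-1/3, Δ2=-2/3, Δ3=4/3
row 1: diag=12, rhs=2; c'=1/4, d'=1/6
row 2: denom=12−3·1/4=45/4; d'=(-2−3·1/6)/(45/4)=-2/9
row 3: denom=12−3·4/15=56/5; d'=(12−3·-2/9)/(56/5)=95/84
back: M3=95/84
back: M2=-2/9−4/15·95/84=-11/21
back: M1=1/6−1/4·-11/21=25/84
M: M0=0, M1=25/84, M2=-11/21, M3=95/84, M4=0
seg 0: a=3, c=M0/2=0, d=(M1−M0)/(6·3)=25/1512, b=Δ0−h0·(2M0+M1)/6=-137/168
seg 1: a=1, c=M1/2=25/168, d=(M2−M1)/(6·3)=-23/504, b=Δ1−h1·(2M1+M2)/6=-31/84
seg 2: a=0, c=M2/2=-11/42, d=(M3−M2)/(6·3)=139/1512, b=Δ2−h2·(2M2+M3)/6=-17/24
seg 3: a=-2, c=M3/2=95/168, d=(M4−M3)/(6·3)=-95/1512, b=Δ3−h3·(2M3+M4)/6=17/84
t_q=15/4 → seg 1, τ=3/4; S=1+-31/84·τ+25/168·τ²+-23/504·τ³=2823/3584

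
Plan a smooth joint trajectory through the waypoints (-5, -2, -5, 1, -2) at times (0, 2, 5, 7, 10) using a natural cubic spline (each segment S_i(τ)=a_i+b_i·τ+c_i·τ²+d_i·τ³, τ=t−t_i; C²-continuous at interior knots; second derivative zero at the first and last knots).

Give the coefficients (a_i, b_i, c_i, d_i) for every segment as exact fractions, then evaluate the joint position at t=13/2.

Δ: Δ0=3/2, Δ1=-1, Δ2=3, Δ3=-1
row 1: diag=10, rhs=-15; c'=3/10, d'=-3/2
row 2: denom=10−3·3/10=91/10; d'=(24−3·-3/2)/(91/10)=285/91
row 3: denom=10−2·20/91=870/91; d'=(-24−2·285/91)/(870/91)=-459/145
back: M3=-459/145
back: M2=285/91−20/91·-459/145=111/29
back: M1=-3/2−3/10·111/29=-384/145
M: M0=0, M1=-384/145, M2=111/29, M3=-459/145, M4=0
seg 0: a=-5, c=M0/2=0, d=(M1−M0)/(6·2)=-32/145, b=Δ0−h0·(2M0+M1)/6=691/290
seg 1: a=-2, c=M1/2=-192/145, d=(M2−M1)/(6·3)=313/870, b=Δ1−h1·(2M1+M2)/6=-77/290
seg 2: a=-5, c=M2/2=111/58, d=(M3−M2)/(6·2)=-169/290, b=Δ2−h2·(2M2+M3)/6=218/145
seg 3: a=1, c=M3/2=-459/290, d=(M4−M3)/(6·3)=51/290, b=Δ3−h3·(2M3+M4)/6=314/145
t_q=13/2 → seg 2, τ=3/2; S=-5+218/145·τ+111/58·τ²+-169/290·τ³=-941/2320

  seg 0: a=-5 b=691/290 c=0 d=-32/145
  seg 1: a=-2 b=-77/290 c=-192/145 d=313/870
  seg 2: a=-5 b=218/145 c=111/58 d=-169/290
  seg 3: a=1 b=314/145 c=-459/290 d=51/290
S(13/2) = -941/2320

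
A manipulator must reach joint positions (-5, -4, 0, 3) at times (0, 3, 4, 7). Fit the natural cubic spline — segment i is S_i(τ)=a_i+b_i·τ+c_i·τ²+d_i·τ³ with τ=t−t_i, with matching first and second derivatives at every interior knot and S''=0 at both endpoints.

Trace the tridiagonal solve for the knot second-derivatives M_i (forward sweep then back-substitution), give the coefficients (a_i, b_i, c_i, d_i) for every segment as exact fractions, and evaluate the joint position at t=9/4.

  seg 0: a=-5 b=-76/63 c=0 d=97/567
  seg 1: a=-4 b=215/63 c=97/63 d=-20/21
  seg 2: a=0 b=229/63 c=-83/63 d=83/567
S(9/4) = -369/64

Δ: Δ0=1/3, Δ1=4, Δ2=1
row 1: diag=8, rhs=22; c'=1/8, d'=11/4
row 2: denom=8−1·1/8=63/8; d'=(-18−1·11/4)/(63/8)=-166/63
back: M2=-166/63
back: M1=11/4−1/8·-166/63=194/63
M: M0=0, M1=194/63, M2=-166/63, M3=0
seg 0: a=-5, c=M0/2=0, d=(M1−M0)/(6·3)=97/567, b=Δ0−h0·(2M0+M1)/6=-76/63
seg 1: a=-4, c=M1/2=97/63, d=(M2−M1)/(6·1)=-20/21, b=Δ1−h1·(2M1+M2)/6=215/63
seg 2: a=0, c=M2/2=-83/63, d=(M3−M2)/(6·3)=83/567, b=Δ2−h2·(2M2+M3)/6=229/63
t_q=9/4 → seg 0, τ=9/4; S=-5+-76/63·τ+0·τ²+97/567·τ³=-369/64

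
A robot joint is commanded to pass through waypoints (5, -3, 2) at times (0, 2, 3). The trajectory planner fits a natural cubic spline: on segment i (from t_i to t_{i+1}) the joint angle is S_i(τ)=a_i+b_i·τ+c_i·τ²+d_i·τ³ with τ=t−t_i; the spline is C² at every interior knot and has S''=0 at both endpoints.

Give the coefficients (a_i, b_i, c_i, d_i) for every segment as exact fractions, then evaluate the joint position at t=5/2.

  seg 0: a=5 b=-7 c=0 d=3/4
  seg 1: a=-3 b=2 c=9/2 d=-3/2
S(5/2) = -17/16

Δ: Δ0=-4, Δ1=5
row 1: diag=6, rhs=54; c'=1/6, d'=9
back: M1=9
M: M0=0, M1=9, M2=0
seg 0: a=5, c=M0/2=0, d=(M1−M0)/(6·2)=3/4, b=Δ0−h0·(2M0+M1)/6=-7
seg 1: a=-3, c=M1/2=9/2, d=(M2−M1)/(6·1)=-3/2, b=Δ1−h1·(2M1+M2)/6=2
t_q=5/2 → seg 1, τ=1/2; S=-3+2·τ+9/2·τ²+-3/2·τ³=-17/16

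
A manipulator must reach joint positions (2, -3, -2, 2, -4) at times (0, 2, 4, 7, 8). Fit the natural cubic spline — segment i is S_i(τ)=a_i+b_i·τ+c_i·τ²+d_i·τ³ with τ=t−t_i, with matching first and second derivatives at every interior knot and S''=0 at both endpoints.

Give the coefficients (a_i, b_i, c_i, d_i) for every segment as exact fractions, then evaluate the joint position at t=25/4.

  seg 0: a=2 b=-2477/804 c=0 d=467/3216
  seg 1: a=-3 b=-269/201 c=467/536 d=77/3216
  seg 2: a=-2 b=1957/804 c=68/67 d=-1111/2412
  seg 3: a=2 b=-1573/402 c=-839/268 d=839/804
S(25/4) = 57769/17152

Δ: Δ0=-5/2, Δ1=1/2, Δ2=4/3, Δ3=-6
row 1: diag=8, rhs=18; c'=1/4, d'=9/4
row 2: denom=10−2·1/4=19/2; d'=(5−2·9/4)/(19/2)=1/19
row 3: denom=8−3·6/19=134/19; d'=(-44−3·1/19)/(134/19)=-839/134
back: M3=-839/134
back: M2=1/19−6/19·-839/134=136/67
back: M1=9/4−1/4·136/67=467/268
M: M0=0, M1=467/268, M2=136/67, M3=-839/134, M4=0
seg 0: a=2, c=M0/2=0, d=(M1−M0)/(6·2)=467/3216, b=Δ0−h0·(2M0+M1)/6=-2477/804
seg 1: a=-3, c=M1/2=467/536, d=(M2−M1)/(6·2)=77/3216, b=Δ1−h1·(2M1+M2)/6=-269/201
seg 2: a=-2, c=M2/2=68/67, d=(M3−M2)/(6·3)=-1111/2412, b=Δ2−h2·(2M2+M3)/6=1957/804
seg 3: a=2, c=M3/2=-839/268, d=(M4−M3)/(6·1)=839/804, b=Δ3−h3·(2M3+M4)/6=-1573/402
t_q=25/4 → seg 2, τ=9/4; S=-2+1957/804·τ+68/67·τ²+-1111/2412·τ³=57769/17152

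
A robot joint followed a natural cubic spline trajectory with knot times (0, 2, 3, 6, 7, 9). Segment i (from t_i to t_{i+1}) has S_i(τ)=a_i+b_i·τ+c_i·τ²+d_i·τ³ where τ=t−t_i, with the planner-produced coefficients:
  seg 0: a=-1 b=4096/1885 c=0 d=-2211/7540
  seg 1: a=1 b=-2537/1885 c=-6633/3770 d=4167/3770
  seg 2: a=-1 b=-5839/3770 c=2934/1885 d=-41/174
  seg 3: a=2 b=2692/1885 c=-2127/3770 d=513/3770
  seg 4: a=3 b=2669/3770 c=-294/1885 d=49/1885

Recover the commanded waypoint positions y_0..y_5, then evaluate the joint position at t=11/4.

y_0=-1 y_1=1 y_2=-1 y_3=2 y_4=3 y_5=4
S(11/4) = -128551/241280

y_0 = S_0(0) = a_0 = -1
y_1 = S_1(0) = a_1 = 1
y_2 = S_2(0) = a_2 = -1
y_3 = S_3(0) = a_3 = 2
y_4 = S_4(0) = a_4 = 3
y_5 = S_4(2) = 4
t_q=11/4 is in segment 1 (τ=3/4); S_1(τ)=-128551/241280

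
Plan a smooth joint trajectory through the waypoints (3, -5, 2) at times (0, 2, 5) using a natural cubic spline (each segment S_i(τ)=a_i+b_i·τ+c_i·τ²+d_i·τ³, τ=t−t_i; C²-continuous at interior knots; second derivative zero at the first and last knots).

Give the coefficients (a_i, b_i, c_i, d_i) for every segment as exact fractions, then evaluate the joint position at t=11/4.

  seg 0: a=3 b=-79/15 c=0 d=19/60
  seg 1: a=-5 b=-22/15 c=19/10 d=-19/90
S(11/4) = -3277/640

Δ: Δ0=-4, Δ1=7/3
row 1: diag=10, rhs=38; c'=3/10, d'=19/5
back: M1=19/5
M: M0=0, M1=19/5, M2=0
seg 0: a=3, c=M0/2=0, d=(M1−M0)/(6·2)=19/60, b=Δ0−h0·(2M0+M1)/6=-79/15
seg 1: a=-5, c=M1/2=19/10, d=(M2−M1)/(6·3)=-19/90, b=Δ1−h1·(2M1+M2)/6=-22/15
t_q=11/4 → seg 1, τ=3/4; S=-5+-22/15·τ+19/10·τ²+-19/90·τ³=-3277/640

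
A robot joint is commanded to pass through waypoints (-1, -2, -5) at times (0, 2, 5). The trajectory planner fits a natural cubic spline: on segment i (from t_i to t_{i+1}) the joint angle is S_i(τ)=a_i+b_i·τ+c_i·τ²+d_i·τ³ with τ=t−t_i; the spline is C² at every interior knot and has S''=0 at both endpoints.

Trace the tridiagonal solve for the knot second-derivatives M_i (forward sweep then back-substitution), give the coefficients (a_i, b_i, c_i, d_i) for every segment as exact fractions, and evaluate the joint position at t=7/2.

Δ: Δ0=-1/2, Δ1=-1
row 1: diag=10, rhs=-3; c'=3/10, d'=-3/10
back: M1=-3/10
M: M0=0, M1=-3/10, M2=0
seg 0: a=-1, c=M0/2=0, d=(M1−M0)/(6·2)=-1/40, b=Δ0−h0·(2M0+M1)/6=-2/5
seg 1: a=-2, c=M1/2=-3/20, d=(M2−M1)/(6·3)=1/60, b=Δ1−h1·(2M1+M2)/6=-7/10
t_q=7/2 → seg 1, τ=3/2; S=-2+-7/10·τ+-3/20·τ²+1/60·τ³=-533/160

  seg 0: a=-1 b=-2/5 c=0 d=-1/40
  seg 1: a=-2 b=-7/10 c=-3/20 d=1/60
S(7/2) = -533/160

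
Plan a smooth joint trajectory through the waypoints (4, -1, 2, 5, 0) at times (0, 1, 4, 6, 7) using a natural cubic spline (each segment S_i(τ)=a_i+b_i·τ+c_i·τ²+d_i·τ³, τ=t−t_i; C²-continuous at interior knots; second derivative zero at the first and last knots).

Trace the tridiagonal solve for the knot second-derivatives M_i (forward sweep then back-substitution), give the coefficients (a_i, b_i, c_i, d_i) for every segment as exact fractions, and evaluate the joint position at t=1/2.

  seg 0: a=4 b=-1129/197 c=0 d=144/197
  seg 1: a=-1 b=-697/197 c=432/197 d=-134/591
  seg 2: a=2 b=689/197 c=30/197 d=-907/1576
  seg 3: a=5 b=-1103/394 c=-2601/788 d=867/788
S(1/2) = 483/394

Δ: Δ0=-5, Δ1=1, Δ2=3/2, Δ3=-5
row 1: diag=8, rhs=36; c'=3/8, d'=9/2
row 2: denom=10−3·3/8=71/8; d'=(3−3·9/2)/(71/8)=-84/71
row 3: denom=6−2·16/71=394/71; d'=(-39−2·-84/71)/(394/71)=-2601/394
back: M3=-2601/394
back: M2=-84/71−16/71·-2601/394=60/197
back: M1=9/2−3/8·60/197=864/197
M: M0=0, M1=864/197, M2=60/197, M3=-2601/394, M4=0
seg 0: a=4, c=M0/2=0, d=(M1−M0)/(6·1)=144/197, b=Δ0−h0·(2M0+M1)/6=-1129/197
seg 1: a=-1, c=M1/2=432/197, d=(M2−M1)/(6·3)=-134/591, b=Δ1−h1·(2M1+M2)/6=-697/197
seg 2: a=2, c=M2/2=30/197, d=(M3−M2)/(6·2)=-907/1576, b=Δ2−h2·(2M2+M3)/6=689/197
seg 3: a=5, c=M3/2=-2601/788, d=(M4−M3)/(6·1)=867/788, b=Δ3−h3·(2M3+M4)/6=-1103/394
t_q=1/2 → seg 0, τ=1/2; S=4+-1129/197·τ+0·τ²+144/197·τ³=483/394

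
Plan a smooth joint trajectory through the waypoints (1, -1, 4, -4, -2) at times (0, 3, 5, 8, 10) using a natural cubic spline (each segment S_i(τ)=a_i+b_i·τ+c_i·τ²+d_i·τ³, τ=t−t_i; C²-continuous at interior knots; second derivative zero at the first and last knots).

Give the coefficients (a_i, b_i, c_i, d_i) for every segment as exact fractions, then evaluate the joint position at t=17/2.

Δ: Δ0=-2/3, Δ1=5/2, Δ2=-8/3, Δ3=1
row 1: diag=10, rhs=19; c'=1/5, d'=19/10
row 2: denom=10−2·1/5=48/5; d'=(-31−2·19/10)/(48/5)=-29/8
row 3: denom=10−3·5/16=145/16; d'=(22−3·-29/8)/(145/16)=526/145
back: M3=526/145
back: M2=-29/8−5/16·526/145=-138/29
back: M1=19/10−1/5·-138/29=827/290
M: M0=0, M1=827/290, M2=-138/29, M3=526/145, M4=0
seg 0: a=1, c=M0/2=0, d=(M1−M0)/(6·3)=827/5220, b=Δ0−h0·(2M0+M1)/6=-3641/1740
seg 1: a=-1, c=M1/2=827/580, d=(M2−M1)/(6·2)=-2207/3480, b=Δ1−h1·(2M1+M2)/6=1901/870
seg 2: a=4, c=M2/2=-69/29, d=(M3−M2)/(6·3)=608/1305, b=Δ2−h2·(2M2+M3)/6=121/435
seg 3: a=-4, c=M3/2=263/145, d=(M4−M3)/(6·2)=-263/870, b=Δ3−h3·(2M3+M4)/6=-617/435
t_q=17/2 → seg 3, τ=1/2; S=-4+-617/435·τ+263/145·τ²+-263/870·τ³=-9961/2320

  seg 0: a=1 b=-3641/1740 c=0 d=827/5220
  seg 1: a=-1 b=1901/870 c=827/580 d=-2207/3480
  seg 2: a=4 b=121/435 c=-69/29 d=608/1305
  seg 3: a=-4 b=-617/435 c=263/145 d=-263/870
S(17/2) = -9961/2320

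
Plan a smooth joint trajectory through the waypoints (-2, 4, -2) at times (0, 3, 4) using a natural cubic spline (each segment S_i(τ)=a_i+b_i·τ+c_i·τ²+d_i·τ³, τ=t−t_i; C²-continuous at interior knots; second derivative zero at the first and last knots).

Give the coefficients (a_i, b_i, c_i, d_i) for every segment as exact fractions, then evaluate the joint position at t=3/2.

Δ: Δ0=2, Δ1=-6
row 1: diag=8, rhs=-48; c'=1/8, d'=-6
back: M1=-6
M: M0=0, M1=-6, M2=0
seg 0: a=-2, c=M0/2=0, d=(M1−M0)/(6·3)=-1/3, b=Δ0−h0·(2M0+M1)/6=5
seg 1: a=4, c=M1/2=-3, d=(M2−M1)/(6·1)=1, b=Δ1−h1·(2M1+M2)/6=-4
t_q=3/2 → seg 0, τ=3/2; S=-2+5·τ+0·τ²+-1/3·τ³=35/8

  seg 0: a=-2 b=5 c=0 d=-1/3
  seg 1: a=4 b=-4 c=-3 d=1
S(3/2) = 35/8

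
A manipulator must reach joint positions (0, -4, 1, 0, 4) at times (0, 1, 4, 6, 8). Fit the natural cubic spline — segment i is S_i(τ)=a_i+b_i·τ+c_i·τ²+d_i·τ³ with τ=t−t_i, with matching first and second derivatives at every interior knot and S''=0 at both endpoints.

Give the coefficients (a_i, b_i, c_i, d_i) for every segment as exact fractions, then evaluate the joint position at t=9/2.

Δ: Δ0=-4, Δ1=5/3, Δ2=-1/2, Δ3=2
row 1: diag=8, rhs=34; c'=3/8, d'=17/4
row 2: denom=10−3·3/8=71/8; d'=(-13−3·17/4)/(71/8)=-206/71
row 3: denom=8−2·16/71=536/71; d'=(15−2·-206/71)/(536/71)=1477/536
back: M3=1477/536
back: M2=-206/71−16/71·1477/536=-236/67
back: M1=17/4−3/8·-236/67=1493/268
M: M0=0, M1=1493/268, M2=-236/67, M3=1477/536, M4=0
seg 0: a=0, c=M0/2=0, d=(M1−M0)/(6·1)=1493/1608, b=Δ0−h0·(2M0+M1)/6=-7925/1608
seg 1: a=-4, c=M1/2=1493/536, d=(M2−M1)/(6·3)=-2437/4824, b=Δ1−h1·(2M1+M2)/6=-1723/804
seg 2: a=1, c=M2/2=-118/67, d=(M3−M2)/(6·2)=3365/6432, b=Δ2−h2·(2M2+M3)/6=1495/1608
seg 3: a=0, c=M3/2=1477/1072, d=(M4−M3)/(6·2)=-1477/6432, b=Δ3−h3·(2M3+M4)/6=131/804
t_q=9/2 → seg 2, τ=1/2; S=1+1495/1608·τ+-118/67·τ²+3365/6432·τ³=18695/17152

  seg 0: a=0 b=-7925/1608 c=0 d=1493/1608
  seg 1: a=-4 b=-1723/804 c=1493/536 d=-2437/4824
  seg 2: a=1 b=1495/1608 c=-118/67 d=3365/6432
  seg 3: a=0 b=131/804 c=1477/1072 d=-1477/6432
S(9/2) = 18695/17152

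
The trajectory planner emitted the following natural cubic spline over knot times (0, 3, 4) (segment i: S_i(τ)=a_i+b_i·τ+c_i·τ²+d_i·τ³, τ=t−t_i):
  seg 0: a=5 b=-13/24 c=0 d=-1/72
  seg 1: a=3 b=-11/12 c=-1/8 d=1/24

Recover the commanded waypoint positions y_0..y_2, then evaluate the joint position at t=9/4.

y_0 = S_0(0) = a_0 = 5
y_1 = S_1(0) = a_1 = 3
y_2 = S_1(1) = 2
t_q=9/4 is in segment 0 (τ=9/4); S_0(τ)=1855/512

y_0=5 y_1=3 y_2=2
S(9/4) = 1855/512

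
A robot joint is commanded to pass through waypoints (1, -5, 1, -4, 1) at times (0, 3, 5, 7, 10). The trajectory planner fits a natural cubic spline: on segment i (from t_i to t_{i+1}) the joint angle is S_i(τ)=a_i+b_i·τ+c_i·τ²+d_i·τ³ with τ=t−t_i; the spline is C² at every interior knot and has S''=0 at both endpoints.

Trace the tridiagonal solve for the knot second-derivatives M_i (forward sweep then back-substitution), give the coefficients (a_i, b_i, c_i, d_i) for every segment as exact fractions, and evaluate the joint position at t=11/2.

  seg 0: a=1 b=-37/9 c=0 d=19/81
  seg 1: a=-5 b=20/9 c=19/9 d=-31/36
  seg 2: a=1 b=1/3 c=-55/18 d=59/72
  seg 3: a=-4 b=-37/18 c=67/36 d=-67/324
S(11/2) = 97/192

Δ: Δ0=-2, Δ1=3, Δ2=-5/2, Δ3=5/3
row 1: diag=10, rhs=30; c'=1/5, d'=3
row 2: denom=8−2·1/5=38/5; d'=(-33−2·3)/(38/5)=-195/38
row 3: denom=10−2·5/19=180/19; d'=(25−2·-195/38)/(180/19)=67/18
back: M3=67/18
back: M2=-195/38−5/19·67/18=-55/9
back: M1=3−1/5·-55/9=38/9
M: M0=0, M1=38/9, M2=-55/9, M3=67/18, M4=0
seg 0: a=1, c=M0/2=0, d=(M1−M0)/(6·3)=19/81, b=Δ0−h0·(2M0+M1)/6=-37/9
seg 1: a=-5, c=M1/2=19/9, d=(M2−M1)/(6·2)=-31/36, b=Δ1−h1·(2M1+M2)/6=20/9
seg 2: a=1, c=M2/2=-55/18, d=(M3−M2)/(6·2)=59/72, b=Δ2−h2·(2M2+M3)/6=1/3
seg 3: a=-4, c=M3/2=67/36, d=(M4−M3)/(6·3)=-67/324, b=Δ3−h3·(2M3+M4)/6=-37/18
t_q=11/2 → seg 2, τ=1/2; S=1+1/3·τ+-55/18·τ²+59/72·τ³=97/192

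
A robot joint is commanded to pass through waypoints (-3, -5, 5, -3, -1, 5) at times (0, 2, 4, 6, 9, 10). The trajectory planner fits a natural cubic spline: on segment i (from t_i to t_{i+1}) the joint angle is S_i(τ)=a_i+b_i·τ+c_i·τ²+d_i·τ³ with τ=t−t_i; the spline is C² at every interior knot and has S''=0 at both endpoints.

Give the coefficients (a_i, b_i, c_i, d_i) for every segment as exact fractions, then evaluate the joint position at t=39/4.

Δ: Δ0=-1, Δ1=5, Δ2=-4, Δ3=2/3, Δ4=6
row 1: diag=8, rhs=36; c'=1/4, d'=9/2
row 2: denom=8−2·1/4=15/2; d'=(-54−2·9/2)/(15/2)=-42/5
row 3: denom=10−2·4/15=142/15; d'=(28−2·-42/5)/(142/15)=336/71
row 4: denom=8−3·45/142=1001/142; d'=(32−3·336/71)/(1001/142)=2528/1001
back: M4=2528/1001
back: M3=336/71−45/142·2528/1001=3936/1001
back: M2=-42/5−4/15·3936/1001=-9458/1001
back: M1=9/2−1/4·-9458/1001=6869/1001
M: M0=0, M1=6869/1001, M2=-9458/1001, M3=3936/1001, M4=2528/1001, M5=0
seg 0: a=-3, c=M0/2=0, d=(M1−M0)/(6·2)=6869/12012, b=Δ0−h0·(2M0+M1)/6=-9872/3003
seg 1: a=-5, c=M1/2=6869/2002, d=(M2−M1)/(6·2)=-16327/12012, b=Δ1−h1·(2M1+M2)/6=10735/3003
seg 2: a=5, c=M2/2=-4729/1001, d=(M3−M2)/(6·2)=6697/6006, b=Δ2−h2·(2M2+M3)/6=424/429
seg 3: a=-3, c=M3/2=1968/1001, d=(M4−M3)/(6·3)=-64/819, b=Δ3−h3·(2M3+M4)/6=-1046/231
seg 4: a=-1, c=M4/2=1264/1001, d=(M5−M4)/(6·1)=-1264/3003, b=Δ4−h4·(2M4+M5)/6=15490/3003
t_q=39/4 → seg 4, τ=3/4; S=-1+15490/3003·τ+1264/1001·τ²+-1264/3003·τ³=13619/4004

  seg 0: a=-3 b=-9872/3003 c=0 d=6869/12012
  seg 1: a=-5 b=10735/3003 c=6869/2002 d=-16327/12012
  seg 2: a=5 b=424/429 c=-4729/1001 d=6697/6006
  seg 3: a=-3 b=-1046/231 c=1968/1001 d=-64/819
  seg 4: a=-1 b=15490/3003 c=1264/1001 d=-1264/3003
S(39/4) = 13619/4004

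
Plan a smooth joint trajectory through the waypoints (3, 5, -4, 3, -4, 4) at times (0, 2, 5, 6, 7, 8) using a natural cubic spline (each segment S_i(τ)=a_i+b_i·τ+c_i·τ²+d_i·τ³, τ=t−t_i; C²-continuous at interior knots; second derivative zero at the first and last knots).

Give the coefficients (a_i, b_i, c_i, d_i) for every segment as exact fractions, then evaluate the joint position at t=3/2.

Δ: Δ0=1, Δ1=-3, Δ2=7, Δ3=-7, Δ4=8
row 1: diag=10, rhs=-24; c'=3/10, d'=-12/5
row 2: denom=8−3·3/10=71/10; d'=(60−3·-12/5)/(71/10)=672/71
row 3: denom=4−1·10/71=274/71; d'=(-84−1·672/71)/(274/71)=-3318/137
row 4: denom=4−1·71/274=1025/274; d'=(90−1·-3318/137)/(1025/274)=31296/1025
back: M4=31296/1025
back: M3=-3318/137−71/274·31296/1025=-32934/1025
back: M2=672/71−10/71·-32934/1025=2868/205
back: M1=-12/5−3/10·2868/205=-6762/1025
M: M0=0, M1=-6762/1025, M2=2868/205, M3=-32934/1025, M4=31296/1025, M5=0
seg 0: a=3, c=M0/2=0, d=(M1−M0)/(6·2)=-1127/2050, b=Δ0−h0·(2M0+M1)/6=3279/1025
seg 1: a=5, c=M1/2=-3381/1025, d=(M2−M1)/(6·3)=3517/3075, b=Δ1−h1·(2M1+M2)/6=-3483/1025
seg 2: a=-4, c=M2/2=1434/205, d=(M3−M2)/(6·1)=-7879/1025, b=Δ2−h2·(2M2+M3)/6=7884/1025
seg 3: a=3, c=M3/2=-16467/1025, d=(M4−M3)/(6·1)=2141/205, b=Δ3−h3·(2M3+M4)/6=-1413/1025
seg 4: a=-4, c=M4/2=15648/1025, d=(M5−M4)/(6·1)=-5216/1025, b=Δ4−h4·(2M4+M5)/6=-2232/1025
t_q=3/2 → seg 0, τ=3/2; S=3+3279/1025·τ+0·τ²+-1127/2050·τ³=97467/16400

  seg 0: a=3 b=3279/1025 c=0 d=-1127/2050
  seg 1: a=5 b=-3483/1025 c=-3381/1025 d=3517/3075
  seg 2: a=-4 b=7884/1025 c=1434/205 d=-7879/1025
  seg 3: a=3 b=-1413/1025 c=-16467/1025 d=2141/205
  seg 4: a=-4 b=-2232/1025 c=15648/1025 d=-5216/1025
S(3/2) = 97467/16400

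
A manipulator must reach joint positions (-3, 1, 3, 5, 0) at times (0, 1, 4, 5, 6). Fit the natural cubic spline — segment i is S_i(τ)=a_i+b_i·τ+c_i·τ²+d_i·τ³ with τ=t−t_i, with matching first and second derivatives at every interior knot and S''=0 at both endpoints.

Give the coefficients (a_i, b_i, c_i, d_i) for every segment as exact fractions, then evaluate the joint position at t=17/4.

  seg 0: a=-3 b=2965/636 c=0 d=-421/636
  seg 1: a=1 b=851/318 c=-421/212 d=93/212
  seg 2: a=3 b=1657/636 c=104/53 d=-1633/636
  seg 3: a=5 b=-373/318 c=-1217/212 d=1217/636
S(17/4) = 50661/13568

Δ: Δ0=4, Δ1=2/3, Δ2=2, Δ3=-5
row 1: diag=8, rhs=-20; c'=3/8, d'=-5/2
row 2: denom=8−3·3/8=55/8; d'=(8−3·-5/2)/(55/8)=124/55
row 3: denom=4−1·8/55=212/55; d'=(-42−1·124/55)/(212/55)=-1217/106
back: M3=-1217/106
back: M2=124/55−8/55·-1217/106=208/53
back: M1=-5/2−3/8·208/53=-421/106
M: M0=0, M1=-421/106, M2=208/53, M3=-1217/106, M4=0
seg 0: a=-3, c=M0/2=0, d=(M1−M0)/(6·1)=-421/636, b=Δ0−h0·(2M0+M1)/6=2965/636
seg 1: a=1, c=M1/2=-421/212, d=(M2−M1)/(6·3)=93/212, b=Δ1−h1·(2M1+M2)/6=851/318
seg 2: a=3, c=M2/2=104/53, d=(M3−M2)/(6·1)=-1633/636, b=Δ2−h2·(2M2+M3)/6=1657/636
seg 3: a=5, c=M3/2=-1217/212, d=(M4−M3)/(6·1)=1217/636, b=Δ3−h3·(2M3+M4)/6=-373/318
t_q=17/4 → seg 2, τ=1/4; S=3+1657/636·τ+104/53·τ²+-1633/636·τ³=50661/13568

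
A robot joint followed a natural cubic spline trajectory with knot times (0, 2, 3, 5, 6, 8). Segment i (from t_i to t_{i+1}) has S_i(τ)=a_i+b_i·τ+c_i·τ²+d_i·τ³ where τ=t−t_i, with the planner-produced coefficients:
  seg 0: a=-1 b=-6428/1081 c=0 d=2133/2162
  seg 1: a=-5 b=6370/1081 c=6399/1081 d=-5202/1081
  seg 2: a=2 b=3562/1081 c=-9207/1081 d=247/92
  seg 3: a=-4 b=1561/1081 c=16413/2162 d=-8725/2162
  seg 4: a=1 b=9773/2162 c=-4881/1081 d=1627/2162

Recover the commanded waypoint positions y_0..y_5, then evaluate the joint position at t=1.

y_0=-1 y_1=-5 y_2=2 y_3=-4 y_4=1 y_5=-2
S(1) = -12885/2162

y_0 = S_0(0) = a_0 = -1
y_1 = S_1(0) = a_1 = -5
y_2 = S_2(0) = a_2 = 2
y_3 = S_3(0) = a_3 = -4
y_4 = S_4(0) = a_4 = 1
y_5 = S_4(2) = -2
t_q=1 is in segment 0 (τ=1); S_0(τ)=-12885/2162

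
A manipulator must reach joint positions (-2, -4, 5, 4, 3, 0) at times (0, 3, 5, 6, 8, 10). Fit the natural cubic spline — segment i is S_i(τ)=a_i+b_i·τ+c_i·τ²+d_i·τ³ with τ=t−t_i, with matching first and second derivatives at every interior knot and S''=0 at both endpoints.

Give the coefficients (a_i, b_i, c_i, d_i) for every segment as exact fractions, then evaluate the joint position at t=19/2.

Δ: Δ0=-2/3, Δ1=9/2, Δ2=-1, Δ3=-1/2, Δ4=-3/2
row 1: diag=10, rhs=31; c'=1/5, d'=31/10
row 2: denom=6−2·1/5=28/5; d'=(-33−2·31/10)/(28/5)=-7
row 3: denom=6−1·5/28=163/28; d'=(3−1·-7)/(163/28)=280/163
row 4: denom=8−2·56/163=1192/163; d'=(-6−2·280/163)/(1192/163)=-769/596
back: M4=-769/596
back: M3=280/163−56/163·-769/596=322/149
back: M2=-7−5/28·322/149=-2201/298
back: M1=31/10−1/5·-2201/298=682/149
M: M0=0, M1=682/149, M2=-2201/298, M3=322/149, M4=-769/596, M5=0
seg 0: a=-2, c=M0/2=0, d=(M1−M0)/(6·3)=341/1341, b=Δ0−h0·(2M0+M1)/6=-1321/447
seg 1: a=-4, c=M1/2=341/149, d=(M2−M1)/(6·2)=-3565/3576, b=Δ1−h1·(2M1+M2)/6=1748/447
seg 2: a=5, c=M2/2=-2201/596, d=(M3−M2)/(6·1)=2845/1788, b=Δ2−h2·(2M2+M3)/6=985/894
seg 3: a=4, c=M3/2=161/149, d=(M4−M3)/(6·2)=-2057/7152, b=Δ3−h3·(2M3+M4)/6=-2701/1788
seg 4: a=3, c=M4/2=-769/1192, d=(M5−M4)/(6·2)=769/7152, b=Δ4−h4·(2M4+M5)/6=-286/447
t_q=19/2 → seg 4, τ=3/2; S=3+-286/447·τ+-769/1192·τ²+769/7152·τ³=18149/19072

  seg 0: a=-2 b=-1321/447 c=0 d=341/1341
  seg 1: a=-4 b=1748/447 c=341/149 d=-3565/3576
  seg 2: a=5 b=985/894 c=-2201/596 d=2845/1788
  seg 3: a=4 b=-2701/1788 c=161/149 d=-2057/7152
  seg 4: a=3 b=-286/447 c=-769/1192 d=769/7152
S(19/2) = 18149/19072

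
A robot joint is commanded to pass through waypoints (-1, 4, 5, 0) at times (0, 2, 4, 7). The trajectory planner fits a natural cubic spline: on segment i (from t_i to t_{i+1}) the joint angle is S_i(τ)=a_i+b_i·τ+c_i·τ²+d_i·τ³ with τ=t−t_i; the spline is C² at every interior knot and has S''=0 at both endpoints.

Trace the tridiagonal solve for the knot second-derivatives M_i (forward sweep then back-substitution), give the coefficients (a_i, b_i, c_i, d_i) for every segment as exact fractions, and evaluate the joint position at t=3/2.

Δ: Δ0=5/2, Δ1=1/2, Δ2=-5/3
row 1: diag=8, rhs=-12; c'=1/4, d'=-3/2
row 2: denom=10−2·1/4=19/2; d'=(-13−2·-3/2)/(19/2)=-20/19
back: M2=-20/19
back: M1=-3/2−1/4·-20/19=-47/38
M: M0=0, M1=-47/38, M2=-20/19, M3=0
seg 0: a=-1, c=M0/2=0, d=(M1−M0)/(6·2)=-47/456, b=Δ0−h0·(2M0+M1)/6=166/57
seg 1: a=4, c=M1/2=-47/76, d=(M2−M1)/(6·2)=7/456, b=Δ1−h1·(2M1+M2)/6=191/114
seg 2: a=5, c=M2/2=-10/19, d=(M3−M2)/(6·3)=10/171, b=Δ2−h2·(2M2+M3)/6=-35/57
t_q=3/2 → seg 0, τ=3/2; S=-1+166/57·τ+0·τ²+-47/456·τ³=3673/1216

  seg 0: a=-1 b=166/57 c=0 d=-47/456
  seg 1: a=4 b=191/114 c=-47/76 d=7/456
  seg 2: a=5 b=-35/57 c=-10/19 d=10/171
S(3/2) = 3673/1216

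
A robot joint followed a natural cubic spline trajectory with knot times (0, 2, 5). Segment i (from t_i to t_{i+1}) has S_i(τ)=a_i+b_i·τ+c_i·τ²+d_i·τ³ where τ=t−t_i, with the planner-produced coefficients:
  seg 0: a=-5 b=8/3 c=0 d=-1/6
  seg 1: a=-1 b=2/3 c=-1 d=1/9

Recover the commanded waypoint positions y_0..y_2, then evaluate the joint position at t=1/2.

y_0=-5 y_1=-1 y_2=-5
S(1/2) = -59/16

y_0 = S_0(0) = a_0 = -5
y_1 = S_1(0) = a_1 = -1
y_2 = S_1(3) = -5
t_q=1/2 is in segment 0 (τ=1/2); S_0(τ)=-59/16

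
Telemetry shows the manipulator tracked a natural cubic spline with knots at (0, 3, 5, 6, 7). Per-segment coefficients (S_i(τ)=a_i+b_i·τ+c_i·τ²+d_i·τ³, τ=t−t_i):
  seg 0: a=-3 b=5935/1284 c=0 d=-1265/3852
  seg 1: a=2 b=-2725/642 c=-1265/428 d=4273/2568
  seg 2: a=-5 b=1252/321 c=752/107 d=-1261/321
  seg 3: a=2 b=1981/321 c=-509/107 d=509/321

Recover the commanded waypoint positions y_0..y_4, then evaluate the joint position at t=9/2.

y_0=-3 y_1=2 y_2=-5 y_3=2 y_4=5
S(9/2) = -36987/6848

y_0 = S_0(0) = a_0 = -3
y_1 = S_1(0) = a_1 = 2
y_2 = S_2(0) = a_2 = -5
y_3 = S_3(0) = a_3 = 2
y_4 = S_3(1) = 5
t_q=9/2 is in segment 1 (τ=3/2); S_1(τ)=-36987/6848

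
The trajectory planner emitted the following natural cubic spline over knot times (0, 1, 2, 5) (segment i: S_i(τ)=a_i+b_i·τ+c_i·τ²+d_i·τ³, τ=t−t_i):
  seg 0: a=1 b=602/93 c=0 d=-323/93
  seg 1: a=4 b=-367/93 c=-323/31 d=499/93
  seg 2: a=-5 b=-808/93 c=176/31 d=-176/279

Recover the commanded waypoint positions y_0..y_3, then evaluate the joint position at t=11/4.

y_0=1 y_1=4 y_2=-5 y_3=3
S(11/4) = -1065/124

y_0 = S_0(0) = a_0 = 1
y_1 = S_1(0) = a_1 = 4
y_2 = S_2(0) = a_2 = -5
y_3 = S_2(3) = 3
t_q=11/4 is in segment 2 (τ=3/4); S_2(τ)=-1065/124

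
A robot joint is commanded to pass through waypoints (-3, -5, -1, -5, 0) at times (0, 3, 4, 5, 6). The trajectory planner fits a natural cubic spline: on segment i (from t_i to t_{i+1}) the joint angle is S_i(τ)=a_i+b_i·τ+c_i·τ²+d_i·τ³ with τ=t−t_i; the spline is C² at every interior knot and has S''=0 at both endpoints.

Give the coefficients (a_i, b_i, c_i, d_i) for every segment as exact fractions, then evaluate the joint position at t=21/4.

  seg 0: a=-3 b=-1231/348 c=0 d=37/116
  seg 1: a=-5 b=883/174 c=333/116 d=-1373/348
  seg 2: a=-1 b=-355/348 c=-260/29 d=2083/348
  seg 3: a=-5 b=-173/174 c=1043/116 d=-1043/348
S(21/4) = -35141/7424

Δ: Δ0=-2/3, Δ1=4, Δ2=-4, Δ3=5
row 1: diag=8, rhs=28; c'=1/8, d'=7/2
row 2: denom=4−1·1/8=31/8; d'=(-48−1·7/2)/(31/8)=-412/31
row 3: denom=4−1·8/31=116/31; d'=(54−1·-412/31)/(116/31)=1043/58
back: M3=1043/58
back: M2=-412/31−8/31·1043/58=-520/29
back: M1=7/2−1/8·-520/29=333/58
M: M0=0, M1=333/58, M2=-520/29, M3=1043/58, M4=0
seg 0: a=-3, c=M0/2=0, d=(M1−M0)/(6·3)=37/116, b=Δ0−h0·(2M0+M1)/6=-1231/348
seg 1: a=-5, c=M1/2=333/116, d=(M2−M1)/(6·1)=-1373/348, b=Δ1−h1·(2M1+M2)/6=883/174
seg 2: a=-1, c=M2/2=-260/29, d=(M3−M2)/(6·1)=2083/348, b=Δ2−h2·(2M2+M3)/6=-355/348
seg 3: a=-5, c=M3/2=1043/116, d=(M4−M3)/(6·1)=-1043/348, b=Δ3−h3·(2M3+M4)/6=-173/174
t_q=21/4 → seg 3, τ=1/4; S=-5+-173/174·τ+1043/116·τ²+-1043/348·τ³=-35141/7424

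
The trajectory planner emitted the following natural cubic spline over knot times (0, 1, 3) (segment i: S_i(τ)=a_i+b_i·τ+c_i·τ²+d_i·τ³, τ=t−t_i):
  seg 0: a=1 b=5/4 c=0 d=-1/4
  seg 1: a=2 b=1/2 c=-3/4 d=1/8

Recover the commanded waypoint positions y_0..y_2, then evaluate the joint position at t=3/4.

y_0=1 y_1=2 y_2=1
S(3/4) = 469/256

y_0 = S_0(0) = a_0 = 1
y_1 = S_1(0) = a_1 = 2
y_2 = S_1(2) = 1
t_q=3/4 is in segment 0 (τ=3/4); S_0(τ)=469/256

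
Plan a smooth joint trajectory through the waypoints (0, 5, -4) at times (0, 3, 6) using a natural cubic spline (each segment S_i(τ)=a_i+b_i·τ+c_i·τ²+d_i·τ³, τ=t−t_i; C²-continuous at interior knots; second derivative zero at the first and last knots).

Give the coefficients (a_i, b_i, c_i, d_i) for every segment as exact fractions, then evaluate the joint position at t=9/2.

Δ: Δ0=5/3, Δ1=-3
row 1: diag=12, rhs=-28; c'=1/4, d'=-7/3
back: M1=-7/3
M: M0=0, M1=-7/3, M2=0
seg 0: a=0, c=M0/2=0, d=(M1−M0)/(6·3)=-7/54, b=Δ0−h0·(2M0+M1)/6=17/6
seg 1: a=5, c=M1/2=-7/6, d=(M2−M1)/(6·3)=7/54, b=Δ1−h1·(2M1+M2)/6=-2/3
t_q=9/2 → seg 1, τ=3/2; S=5+-2/3·τ+-7/6·τ²+7/54·τ³=29/16

  seg 0: a=0 b=17/6 c=0 d=-7/54
  seg 1: a=5 b=-2/3 c=-7/6 d=7/54
S(9/2) = 29/16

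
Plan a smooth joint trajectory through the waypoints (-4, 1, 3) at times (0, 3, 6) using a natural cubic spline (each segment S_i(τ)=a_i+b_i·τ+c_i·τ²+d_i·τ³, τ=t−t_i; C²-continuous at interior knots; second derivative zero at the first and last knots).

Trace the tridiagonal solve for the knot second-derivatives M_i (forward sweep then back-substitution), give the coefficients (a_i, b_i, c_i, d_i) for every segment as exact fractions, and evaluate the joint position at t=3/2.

  seg 0: a=-4 b=23/12 c=0 d=-1/36
  seg 1: a=1 b=7/6 c=-1/4 d=1/36
S(3/2) = -39/32

Δ: Δ0=5/3, Δ1=2/3
row 1: diag=12, rhs=-6; c'=1/4, d'=-1/2
back: M1=-1/2
M: M0=0, M1=-1/2, M2=0
seg 0: a=-4, c=M0/2=0, d=(M1−M0)/(6·3)=-1/36, b=Δ0−h0·(2M0+M1)/6=23/12
seg 1: a=1, c=M1/2=-1/4, d=(M2−M1)/(6·3)=1/36, b=Δ1−h1·(2M1+M2)/6=7/6
t_q=3/2 → seg 0, τ=3/2; S=-4+23/12·τ+0·τ²+-1/36·τ³=-39/32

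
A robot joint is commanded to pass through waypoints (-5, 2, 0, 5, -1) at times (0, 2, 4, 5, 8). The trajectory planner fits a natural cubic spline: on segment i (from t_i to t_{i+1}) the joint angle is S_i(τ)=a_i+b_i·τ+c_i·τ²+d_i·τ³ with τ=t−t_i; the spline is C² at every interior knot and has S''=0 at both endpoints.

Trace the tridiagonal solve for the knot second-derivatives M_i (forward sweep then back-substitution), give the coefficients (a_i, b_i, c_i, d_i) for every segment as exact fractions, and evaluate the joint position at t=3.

Δ: Δ0=7/2, Δ1=-1, Δ2=5, Δ3=-2
row 1: diag=8, rhs=-27; c'=1/4, d'=-27/8
row 2: denom=6−2·1/4=11/2; d'=(36−2·-27/8)/(11/2)=171/22
row 3: denom=8−1·2/11=86/11; d'=(-42−1·171/22)/(86/11)=-1095/172
back: M3=-1095/172
back: M2=171/22−2/11·-1095/172=384/43
back: M1=-27/8−1/4·384/43=-1929/344
M: M0=0, M1=-1929/344, M2=384/43, M3=-1095/172, M4=0
seg 0: a=-5, c=M0/2=0, d=(M1−M0)/(6·2)=-643/1376, b=Δ0−h0·(2M0+M1)/6=1847/344
seg 1: a=2, c=M1/2=-1929/688, d=(M2−M1)/(6·2)=1667/1376, b=Δ1−h1·(2M1+M2)/6=-41/172
seg 2: a=0, c=M2/2=192/43, d=(M3−M2)/(6·1)=-877/344, b=Δ2−h2·(2M2+M3)/6=1061/344
seg 3: a=5, c=M3/2=-1095/344, d=(M4−M3)/(6·3)=365/1032, b=Δ3−h3·(2M3+M4)/6=751/172
t_q=3 → seg 1, τ=1; S=2+-41/172·τ+-1929/688·τ²+1667/1376·τ³=233/1376

  seg 0: a=-5 b=1847/344 c=0 d=-643/1376
  seg 1: a=2 b=-41/172 c=-1929/688 d=1667/1376
  seg 2: a=0 b=1061/344 c=192/43 d=-877/344
  seg 3: a=5 b=751/172 c=-1095/344 d=365/1032
S(3) = 233/1376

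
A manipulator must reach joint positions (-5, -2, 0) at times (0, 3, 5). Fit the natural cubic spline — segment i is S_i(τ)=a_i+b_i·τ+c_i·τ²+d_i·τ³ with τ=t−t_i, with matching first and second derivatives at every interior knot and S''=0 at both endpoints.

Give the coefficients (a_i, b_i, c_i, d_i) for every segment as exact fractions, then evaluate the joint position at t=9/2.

  seg 0: a=-5 b=1 c=0 d=0
  seg 1: a=-2 b=1 c=0 d=0
S(9/2) = -1/2

Δ: Δ0=1, Δ1=1
row 1: diag=10, rhs=0; c'=1/5, d'=0
back: M1=0
M: M0=0, M1=0, M2=0
seg 0: a=-5, c=M0/2=0, d=(M1−M0)/(6·3)=0, b=Δ0−h0·(2M0+M1)/6=1
seg 1: a=-2, c=M1/2=0, d=(M2−M1)/(6·2)=0, b=Δ1−h1·(2M1+M2)/6=1
t_q=9/2 → seg 1, τ=3/2; S=-2+1·τ+0·τ²+0·τ³=-1/2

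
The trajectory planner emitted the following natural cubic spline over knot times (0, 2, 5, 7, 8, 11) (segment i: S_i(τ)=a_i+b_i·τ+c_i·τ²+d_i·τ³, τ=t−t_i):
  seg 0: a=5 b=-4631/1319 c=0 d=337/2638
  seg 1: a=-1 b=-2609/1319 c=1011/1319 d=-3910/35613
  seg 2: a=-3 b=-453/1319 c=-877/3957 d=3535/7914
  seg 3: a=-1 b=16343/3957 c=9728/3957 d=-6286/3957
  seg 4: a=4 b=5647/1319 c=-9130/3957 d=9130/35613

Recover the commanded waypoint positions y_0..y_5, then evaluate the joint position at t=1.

y_0=5 y_1=-1 y_2=-3 y_3=-1 y_4=4 y_5=3
S(1) = 4265/2638

y_0 = S_0(0) = a_0 = 5
y_1 = S_1(0) = a_1 = -1
y_2 = S_2(0) = a_2 = -3
y_3 = S_3(0) = a_3 = -1
y_4 = S_4(0) = a_4 = 4
y_5 = S_4(3) = 3
t_q=1 is in segment 0 (τ=1); S_0(τ)=4265/2638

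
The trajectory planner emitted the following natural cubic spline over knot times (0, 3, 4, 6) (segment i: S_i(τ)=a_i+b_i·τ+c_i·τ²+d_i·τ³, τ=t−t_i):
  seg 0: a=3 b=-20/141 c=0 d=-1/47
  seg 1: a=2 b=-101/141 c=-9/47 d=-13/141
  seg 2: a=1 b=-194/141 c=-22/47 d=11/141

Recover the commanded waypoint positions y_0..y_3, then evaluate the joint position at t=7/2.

y_0=3 y_1=2 y_2=1 y_3=-3
S(7/2) = 595/376

y_0 = S_0(0) = a_0 = 3
y_1 = S_1(0) = a_1 = 2
y_2 = S_2(0) = a_2 = 1
y_3 = S_2(2) = -3
t_q=7/2 is in segment 1 (τ=1/2); S_1(τ)=595/376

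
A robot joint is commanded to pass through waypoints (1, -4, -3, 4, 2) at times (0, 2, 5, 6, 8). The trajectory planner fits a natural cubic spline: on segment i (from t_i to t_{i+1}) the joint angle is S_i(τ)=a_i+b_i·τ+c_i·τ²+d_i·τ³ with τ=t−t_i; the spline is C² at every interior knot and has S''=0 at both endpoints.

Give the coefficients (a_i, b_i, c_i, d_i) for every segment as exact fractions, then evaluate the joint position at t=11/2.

  seg 0: a=1 b=-235/96 c=0 d=-5/384
  seg 1: a=-4 b=-125/48 c=-5/64 d=203/576
  seg 2: a=-3 b=1237/192 c=99/32 d=-487/192
  seg 3: a=4 b=241/48 c=-289/64 d=289/384
S(11/2) = 347/512

Δ: Δ0=-5/2, Δ1=1/3, Δ2=7, Δ3=-1
row 1: diag=10, rhs=17; c'=3/10, d'=17/10
row 2: denom=8−3·3/10=71/10; d'=(40−3·17/10)/(71/10)=349/71
row 3: denom=6−1·10/71=416/71; d'=(-48−1·349/71)/(416/71)=-289/32
back: M3=-289/32
back: M2=349/71−10/71·-289/32=99/16
back: M1=17/10−3/10·99/16=-5/32
M: M0=0, M1=-5/32, M2=99/16, M3=-289/32, M4=0
seg 0: a=1, c=M0/2=0, d=(M1−M0)/(6·2)=-5/384, b=Δ0−h0·(2M0+M1)/6=-235/96
seg 1: a=-4, c=M1/2=-5/64, d=(M2−M1)/(6·3)=203/576, b=Δ1−h1·(2M1+M2)/6=-125/48
seg 2: a=-3, c=M2/2=99/32, d=(M3−M2)/(6·1)=-487/192, b=Δ2−h2·(2M2+M3)/6=1237/192
seg 3: a=4, c=M3/2=-289/64, d=(M4−M3)/(6·2)=289/384, b=Δ3−h3·(2M3+M4)/6=241/48
t_q=11/2 → seg 2, τ=1/2; S=-3+1237/192·τ+99/32·τ²+-487/192·τ³=347/512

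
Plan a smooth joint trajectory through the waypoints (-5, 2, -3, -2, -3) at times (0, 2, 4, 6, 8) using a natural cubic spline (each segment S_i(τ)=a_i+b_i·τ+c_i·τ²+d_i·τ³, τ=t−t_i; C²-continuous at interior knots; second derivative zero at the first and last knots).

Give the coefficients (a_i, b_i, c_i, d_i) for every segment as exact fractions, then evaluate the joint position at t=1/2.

  seg 0: a=-5 b=299/56 c=0 d=-103/224
  seg 1: a=2 b=-5/28 c=-309/112 d=179/224
  seg 2: a=-3 b=-13/8 c=57/28 d=-109/224
  seg 3: a=-2 b=19/28 c=-99/112 d=33/224
S(1/2) = -4279/1792

Δ: Δ0=7/2, Δ1=-5/2, Δ2=1/2, Δ3=-1/2
row 1: diag=8, rhs=-36; c'=1/4, d'=-9/2
row 2: denom=8−2·1/4=15/2; d'=(18−2·-9/2)/(15/2)=18/5
row 3: denom=8−2·4/15=112/15; d'=(-6−2·18/5)/(112/15)=-99/56
back: M3=-99/56
back: M2=18/5−4/15·-99/56=57/14
back: M1=-9/2−1/4·57/14=-309/56
M: M0=0, M1=-309/56, M2=57/14, M3=-99/56, M4=0
seg 0: a=-5, c=M0/2=0, d=(M1−M0)/(6·2)=-103/224, b=Δ0−h0·(2M0+M1)/6=299/56
seg 1: a=2, c=M1/2=-309/112, d=(M2−M1)/(6·2)=179/224, b=Δ1−h1·(2M1+M2)/6=-5/28
seg 2: a=-3, c=M2/2=57/28, d=(M3−M2)/(6·2)=-109/224, b=Δ2−h2·(2M2+M3)/6=-13/8
seg 3: a=-2, c=M3/2=-99/112, d=(M4−M3)/(6·2)=33/224, b=Δ3−h3·(2M3+M4)/6=19/28
t_q=1/2 → seg 0, τ=1/2; S=-5+299/56·τ+0·τ²+-103/224·τ³=-4279/1792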